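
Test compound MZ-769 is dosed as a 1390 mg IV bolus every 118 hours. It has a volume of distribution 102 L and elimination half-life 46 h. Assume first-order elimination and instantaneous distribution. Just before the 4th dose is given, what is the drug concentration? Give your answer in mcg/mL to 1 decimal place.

f = (1/2)^(τ/t½) = (1/2)^(118/46) ≈ 0.1690.
C₀ = D/Vd = 1390/102 ≈ 13.627 mcg/mL.
Before the 4th dose, 3 doses have been given. Superposition: Cmin = C₀·(f + f² + … + f^3).
≈ 13.627 × (0.1690 + 0.0286 + 0.0048) ≈ 13.627 × 0.2024 ≈ 2.758 mcg/mL.

2.8 mcg/mL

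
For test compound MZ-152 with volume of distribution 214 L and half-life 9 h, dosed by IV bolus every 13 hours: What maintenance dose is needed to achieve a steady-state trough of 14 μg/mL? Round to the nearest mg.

5158 mg

τ/t½ = 13/9 ≈ 1.4444, so f = (1/2)^(13/9) ≈ 0.367434.
Cmin,ss = (D/Vd)·f/(1−f), so D = Cmin,ss·Vd·(1−f)/f.
D = 14 × 214 × (1−f)/f ≈ 14 × 214 × 1.72158 ≈ 5157.85 mg.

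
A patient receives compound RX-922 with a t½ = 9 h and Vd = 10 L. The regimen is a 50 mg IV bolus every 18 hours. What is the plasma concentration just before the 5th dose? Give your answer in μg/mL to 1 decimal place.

f = (1/2)^(τ/t½) = (1/2)^(18/9) ≈ 0.2500.
C₀ = D/Vd = 50/10 ≈ 5.000 μg/mL.
Before the 5th dose, 4 doses have been given. Superposition: Cmin = C₀·(f + f² + … + f^4).
≈ 5.000 × (0.2500 + 0.0625 + 0.0156 + 0.0039) ≈ 5.000 × 0.3320 ≈ 1.660 μg/mL.

1.7 μg/mL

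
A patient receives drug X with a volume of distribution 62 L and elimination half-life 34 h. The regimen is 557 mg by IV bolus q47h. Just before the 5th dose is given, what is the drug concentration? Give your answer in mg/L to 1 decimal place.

f = (1/2)^(τ/t½) = (1/2)^(47/34) ≈ 0.3836.
C₀ = D/Vd = 557/62 ≈ 8.984 mg/L.
Before the 5th dose, 4 doses have been given. Superposition: Cmin = C₀·(f + f² + … + f^4).
≈ 8.984 × (0.3836 + 0.1471 + 0.0564 + 0.0217) ≈ 8.984 × 0.6088 ≈ 5.469 mg/L.

5.5 mg/L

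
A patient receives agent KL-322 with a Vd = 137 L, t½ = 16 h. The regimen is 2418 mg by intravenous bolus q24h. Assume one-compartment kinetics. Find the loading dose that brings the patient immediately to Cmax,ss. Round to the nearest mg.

3740 mg

f = (1/2)^(24/16) ≈ 0.353553; accumulation ratio R = 1/(1−f) ≈ 1.54692.
Loading dose to hit Cmax,ss on first dose: D_load = D_maint·R ≈ 2418 × 1.54692 ≈ 3740.45 mg.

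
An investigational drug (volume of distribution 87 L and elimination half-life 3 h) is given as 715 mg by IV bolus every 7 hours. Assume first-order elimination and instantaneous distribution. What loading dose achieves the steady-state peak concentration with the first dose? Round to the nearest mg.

892 mg

f = (1/2)^(7/3) ≈ 0.198425; accumulation ratio R = 1/(1−f) ≈ 1.24754.
Loading dose to hit Cmax,ss on first dose: D_load = D_maint·R ≈ 715 × 1.24754 ≈ 891.99 mg.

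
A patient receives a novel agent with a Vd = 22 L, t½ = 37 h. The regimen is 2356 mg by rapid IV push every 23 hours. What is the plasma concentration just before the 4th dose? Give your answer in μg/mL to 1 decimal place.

144.2 μg/mL

f = (1/2)^(τ/t½) = (1/2)^(23/37) ≈ 0.6499.
C₀ = D/Vd = 2356/22 ≈ 107.091 μg/mL.
Before the 4th dose, 3 doses have been given. Superposition: Cmin = C₀·(f + f² + … + f^3).
≈ 107.091 × (0.6499 + 0.4224 + 0.2745) ≈ 107.091 × 1.3468 ≈ 144.230 μg/mL.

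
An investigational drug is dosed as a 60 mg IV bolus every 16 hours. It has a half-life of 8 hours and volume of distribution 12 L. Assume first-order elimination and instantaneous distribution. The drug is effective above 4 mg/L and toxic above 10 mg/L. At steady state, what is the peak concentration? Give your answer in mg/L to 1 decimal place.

τ = 16 h = 2 half-lives, so f = (1/2)^2 = 0.25.
Accumulation ratio R = 1/(1 − f) = 1/0.75 = 4/3.
Single-dose peak C₀ = D/Vd = 60/12 = 5 mg/L.
Steady-state peak Cmax,ss = C₀·R = 5 × 4/3 ≈ 6.667 mg/L.
Peak 6.7 mg/L vs MTC 10 mg/L: below toxic threshold.

6.7 mg/L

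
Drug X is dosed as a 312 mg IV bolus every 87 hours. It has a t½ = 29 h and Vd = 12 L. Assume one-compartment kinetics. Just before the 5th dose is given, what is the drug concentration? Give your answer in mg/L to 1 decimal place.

f = (1/2)^(τ/t½) = (1/2)^(87/29) ≈ 0.1250.
C₀ = D/Vd = 312/12 ≈ 26.000 mg/L.
Before the 5th dose, 4 doses have been given. Superposition: Cmin = C₀·(f + f² + … + f^4).
≈ 26.000 × (0.1250 + 0.0156 + 0.0020 + 0.0002) ≈ 26.000 × 0.1428 ≈ 3.713 mg/L.

3.7 mg/L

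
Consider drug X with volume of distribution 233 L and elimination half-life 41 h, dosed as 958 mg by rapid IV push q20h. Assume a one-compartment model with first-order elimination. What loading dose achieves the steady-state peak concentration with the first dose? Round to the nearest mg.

3339 mg

f = (1/2)^(20/41) ≈ 0.713109; accumulation ratio R = 1/(1−f) ≈ 3.48564.
Loading dose to hit Cmax,ss on first dose: D_load = D_maint·R ≈ 958 × 3.48564 ≈ 3339.24 mg.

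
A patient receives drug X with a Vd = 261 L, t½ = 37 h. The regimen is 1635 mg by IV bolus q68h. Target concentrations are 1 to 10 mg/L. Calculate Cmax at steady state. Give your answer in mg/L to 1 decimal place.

k = ln2/t½ = ln2/37 ≈ 0.018734 h⁻¹; fraction remaining f = e^(−kτ) = e^(−0.018734×68) ≈ 0.2797.
Accumulation ratio R = 1/(1 − f) ≈ 1/0.7203 ≈ 1.3883.
Single-dose peak C₀ = D/Vd = 1635/261 ≈ 6.264 mg/L.
Steady-state peak Cmax,ss = C₀·R ≈ 6.264 × 1.3883 ≈ 8.696 mg/L.
Peak 8.7 mg/L vs MTC 10 mg/L: below toxic threshold.

8.7 mg/L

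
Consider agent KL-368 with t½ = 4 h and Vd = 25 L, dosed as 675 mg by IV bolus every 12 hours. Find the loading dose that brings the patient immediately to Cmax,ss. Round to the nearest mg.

771 mg

f = (1/2)^(12/4) ≈ 0.125000; accumulation ratio R = 1/(1−f) ≈ 1.14286.
Loading dose to hit Cmax,ss on first dose: D_load = D_maint·R ≈ 675 × 1.14286 ≈ 771.43 mg.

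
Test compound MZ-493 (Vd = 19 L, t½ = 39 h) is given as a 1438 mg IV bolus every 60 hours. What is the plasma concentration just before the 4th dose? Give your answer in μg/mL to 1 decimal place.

f = (1/2)^(τ/t½) = (1/2)^(60/39) ≈ 0.3443.
C₀ = D/Vd = 1438/19 ≈ 75.684 μg/mL.
Before the 4th dose, 3 doses have been given. Superposition: Cmin = C₀·(f + f² + … + f^3).
≈ 75.684 × (0.3443 + 0.1185 + 0.0408) ≈ 75.684 × 0.5036 ≈ 38.114 μg/mL.

38.1 μg/mL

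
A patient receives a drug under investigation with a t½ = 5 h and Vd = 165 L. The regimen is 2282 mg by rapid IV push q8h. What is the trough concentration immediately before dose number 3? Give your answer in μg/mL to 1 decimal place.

6.1 μg/mL

f = (1/2)^(τ/t½) = (1/2)^(8/5) ≈ 0.3299.
C₀ = D/Vd = 2282/165 ≈ 13.830 μg/mL.
Before the 3rd dose, 2 doses have been given. Superposition: Cmin = C₀·(f + f²).
≈ 13.830 × (0.3299 + 0.1088) ≈ 13.830 × 0.4387 ≈ 6.067 μg/mL.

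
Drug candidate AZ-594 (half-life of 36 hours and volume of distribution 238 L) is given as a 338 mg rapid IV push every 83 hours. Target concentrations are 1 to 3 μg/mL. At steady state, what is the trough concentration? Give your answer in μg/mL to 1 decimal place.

0.4 μg/mL

τ/t½ = 83/36 ≈ 2.3056, so fraction remaining f = (1/2)^(83/36) ≈ 0.2023.
At steady state, accumulation factor R = 1/(1 − e^(−kτ)) ≈ 1.2536.
Single-dose peak C₀ = D/Vd = 338/238 ≈ 1.420 μg/mL.
Cmax,ss = C₀/(1 − f) ≈ 1.420/0.7977 ≈ 1.780 μg/mL.
One interval later, Cmin,ss = Cmax,ss·e^(−kτ) ≈ 1.780 × 0.2023 ≈ 0.360 μg/mL.
Trough 0.4 μg/mL vs MEC 1 μg/mL: subtherapeutic.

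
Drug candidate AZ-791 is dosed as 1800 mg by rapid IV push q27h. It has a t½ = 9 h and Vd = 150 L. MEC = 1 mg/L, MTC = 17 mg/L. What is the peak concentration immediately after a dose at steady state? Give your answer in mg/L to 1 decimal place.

13.7 mg/L

τ = 27 h = 3 half-lives, so f = (1/2)^3 = 0.125.
At steady state, R = 1/(1 − 0.125) = 8/7.
Single-dose peak C₀ = D/Vd = 1800/150 = 12 mg/L.
Steady-state peak Cmax,ss = C₀·R = 12 × 8/7 ≈ 13.714 mg/L.
Peak 13.7 mg/L vs MTC 17 mg/L: below toxic threshold.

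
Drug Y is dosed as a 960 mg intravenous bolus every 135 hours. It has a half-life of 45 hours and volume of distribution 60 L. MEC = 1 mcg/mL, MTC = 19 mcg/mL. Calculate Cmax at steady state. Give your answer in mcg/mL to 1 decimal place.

The dosing interval is 3 half-lives, so f = 2^(−3) = 0.125.
Accumulation ratio R = 1/(1 − f) = 1/0.875 = 8/7.
Single-dose peak C₀ = D/Vd = 960/60 = 16 mcg/mL.
Steady-state peak Cmax,ss = C₀·R = 16 × 8/7 ≈ 18.286 mcg/mL.
Peak 18.3 mcg/mL vs MTC 19 mcg/mL: below toxic threshold.

18.3 mcg/mL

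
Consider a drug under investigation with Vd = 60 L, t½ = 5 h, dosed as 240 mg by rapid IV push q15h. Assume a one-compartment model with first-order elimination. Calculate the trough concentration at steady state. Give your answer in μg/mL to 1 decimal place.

0.6 μg/mL

τ = 15 h = 3 half-lives, so f = (1/2)^3 = 0.125.
Accumulation ratio R = 1/(1 − f) = 1/0.875 = 8/7.
Single-dose peak C₀ = D/Vd = 240/60 = 4 μg/mL.
Steady-state peak Cmax,ss = C₀·R = 4 × 8/7 ≈ 4.571 μg/mL.
Steady-state trough Cmin,ss = Cmax,ss·f ≈ 4.571 × 0.125 ≈ 0.571 μg/mL.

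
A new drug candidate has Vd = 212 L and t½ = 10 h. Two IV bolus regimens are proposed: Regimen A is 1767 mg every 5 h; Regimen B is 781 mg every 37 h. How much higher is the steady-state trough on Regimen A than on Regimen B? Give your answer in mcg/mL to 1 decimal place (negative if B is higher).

Regimen A: f = (1/2)^(5/10) ≈ 0.7071; Cmin,ss = (1767/212)·f/(1−f) ≈ 20.122 mcg/mL.
Regimen B: f = (1/2)^(37/10) ≈ 0.0769; Cmin,ss = (781/212)·f/(1−f) ≈ 0.307 mcg/mL.
Difference ≈ 20.122 − 0.307 ≈ 19.815 mcg/mL.

19.8 mcg/mL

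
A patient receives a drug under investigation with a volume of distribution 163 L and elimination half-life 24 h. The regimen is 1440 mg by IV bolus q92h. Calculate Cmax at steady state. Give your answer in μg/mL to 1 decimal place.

k = ln2/t½ = ln2/24 ≈ 0.028881 h⁻¹; fraction remaining f = e^(−kτ) = e^(−0.028881×92) ≈ 0.0702.
At steady state, accumulation factor R = 1/(1 − e^(−kτ)) ≈ 1.0755.
Each bolus raises the concentration by D/Vd = 1440/163 ≈ 8.834 μg/mL.
Steady-state peak Cmax,ss = C₀·R ≈ 8.834 × 1.0755 ≈ 9.501 μg/mL.

9.5 μg/mL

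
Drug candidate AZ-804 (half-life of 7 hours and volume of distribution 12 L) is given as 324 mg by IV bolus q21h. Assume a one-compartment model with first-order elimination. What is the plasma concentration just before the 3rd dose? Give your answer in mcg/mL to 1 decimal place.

f = (1/2)^(τ/t½) = (1/2)^(21/7) ≈ 0.1250.
C₀ = D/Vd = 324/12 ≈ 27.000 mcg/mL.
Before the 3rd dose, 2 doses have been given. Superposition: Cmin = C₀·(f + f²).
≈ 27.000 × (0.1250 + 0.0156) ≈ 27.000 × 0.1406 ≈ 3.796 mcg/mL.

3.8 mcg/mL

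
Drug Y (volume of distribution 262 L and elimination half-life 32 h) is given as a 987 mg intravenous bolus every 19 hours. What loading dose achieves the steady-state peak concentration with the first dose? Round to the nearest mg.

2925 mg

f = (1/2)^(19/32) ≈ 0.662618; accumulation ratio R = 1/(1−f) ≈ 2.96400.
Loading dose to hit Cmax,ss on first dose: D_load = D_maint·R ≈ 987 × 2.96400 ≈ 2925.47 mg.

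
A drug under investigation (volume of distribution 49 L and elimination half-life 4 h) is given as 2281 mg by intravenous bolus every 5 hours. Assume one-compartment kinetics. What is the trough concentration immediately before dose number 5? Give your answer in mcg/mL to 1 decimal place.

f = (1/2)^(τ/t½) = (1/2)^(5/4) ≈ 0.4204.
C₀ = D/Vd = 2281/49 ≈ 46.551 mcg/mL.
Before the 5th dose, 4 doses have been given. Superposition: Cmin = C₀·(f + f² + … + f^4).
≈ 46.551 × (0.4204 + 0.1767 + 0.0743 + 0.0312) ≈ 46.551 × 0.7026 ≈ 32.707 mcg/mL.

32.7 mcg/mL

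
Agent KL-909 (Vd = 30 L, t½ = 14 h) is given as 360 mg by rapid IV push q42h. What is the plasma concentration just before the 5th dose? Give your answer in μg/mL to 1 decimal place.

1.7 μg/mL

f = (1/2)^(τ/t½) = (1/2)^(42/14) ≈ 0.1250.
C₀ = D/Vd = 360/30 ≈ 12.000 μg/mL.
Before the 5th dose, 4 doses have been given. Superposition: Cmin = C₀·(f + f² + … + f^4).
≈ 12.000 × (0.1250 + 0.0156 + 0.0020 + 0.0002) ≈ 12.000 × 0.1428 ≈ 1.714 μg/mL.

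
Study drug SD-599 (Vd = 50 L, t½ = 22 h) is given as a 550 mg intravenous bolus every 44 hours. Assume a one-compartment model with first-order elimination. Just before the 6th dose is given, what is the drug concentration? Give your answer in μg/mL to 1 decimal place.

3.7 μg/mL

f = (1/2)^(τ/t½) = (1/2)^(44/22) ≈ 0.2500.
C₀ = D/Vd = 550/50 ≈ 11.000 μg/mL.
Before the 6th dose, 5 doses have been given. Superposition: Cmin = C₀·(f + f² + … + f^5).
≈ 11.000 × (0.2500 + 0.0625 + 0.0156 + 0.0039 + 0.0010) ≈ 11.000 × 0.3330 ≈ 3.663 μg/mL.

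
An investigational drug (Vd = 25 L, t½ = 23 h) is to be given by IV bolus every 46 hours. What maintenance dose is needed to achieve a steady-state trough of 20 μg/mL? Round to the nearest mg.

1500 mg

τ/t½ = 46/23 ≈ 2, so f = (1/2)^(46/23) ≈ 0.250000.
Cmin,ss = (D/Vd)·f/(1−f), so D = Cmin,ss·Vd·(1−f)/f.
D = 20 × 25 × (1−f)/f ≈ 20 × 25 × 3.00000 ≈ 1500.00 mg.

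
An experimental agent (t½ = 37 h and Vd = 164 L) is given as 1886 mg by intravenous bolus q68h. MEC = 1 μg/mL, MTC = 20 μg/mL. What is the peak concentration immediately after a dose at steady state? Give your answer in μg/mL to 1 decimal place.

16.0 μg/mL

Over one 68-h interval, 68/37 ≈ 1.8378 half-lives elapse, leaving f ≈ 0.2797 of each dose.
Accumulation ratio R = 1/(1 − f) ≈ 1/0.7203 ≈ 1.3883.
Single-dose peak C₀ = D/Vd = 1886/164 ≈ 11.500 μg/mL.
Cmax,ss = C₀/(1 − f) ≈ 11.500/0.7203 ≈ 15.966 μg/mL.
Peak 16.0 μg/mL vs MTC 20 μg/mL: below toxic threshold.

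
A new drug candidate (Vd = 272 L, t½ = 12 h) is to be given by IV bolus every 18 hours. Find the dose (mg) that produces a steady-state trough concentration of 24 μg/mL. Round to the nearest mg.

τ/t½ = 18/12 ≈ 1.5, so f = (1/2)^(18/12) ≈ 0.353553.
Cmin,ss = (D/Vd)·f/(1−f), so D = Cmin,ss·Vd·(1−f)/f.
D = 24 × 272 × (1−f)/f ≈ 24 × 272 × 1.82843 ≈ 11935.99 mg.

11936 mg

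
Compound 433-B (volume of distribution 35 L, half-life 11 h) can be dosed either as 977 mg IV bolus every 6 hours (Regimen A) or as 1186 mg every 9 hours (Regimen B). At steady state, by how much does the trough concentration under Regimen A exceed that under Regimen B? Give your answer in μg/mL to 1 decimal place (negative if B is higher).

Regimen A: f = (1/2)^(6/11) ≈ 0.6852; Cmin,ss = (977/35)·f/(1−f) ≈ 60.759 μg/mL.
Regimen B: f = (1/2)^(9/11) ≈ 0.5672; Cmin,ss = (1186/35)·f/(1−f) ≈ 44.408 μg/mL.
Difference ≈ 60.759 − 44.408 ≈ 16.351 μg/mL.

16.4 μg/mL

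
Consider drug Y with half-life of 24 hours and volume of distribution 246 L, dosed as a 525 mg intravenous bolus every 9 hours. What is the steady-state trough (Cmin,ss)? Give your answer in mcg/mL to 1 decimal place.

7.2 mcg/mL

τ/t½ = 9/24 ≈ 0.375, so fraction remaining f = (1/2)^(9/24) ≈ 0.7711.
Each bolus raises the concentration by D/Vd = 525/246 ≈ 2.134 mcg/mL.
Steady-state trough Cmin,ss = C₀·f/(1−f) ≈ 2.134 × 0.7711/0.2289 ≈ 7.189 mcg/mL.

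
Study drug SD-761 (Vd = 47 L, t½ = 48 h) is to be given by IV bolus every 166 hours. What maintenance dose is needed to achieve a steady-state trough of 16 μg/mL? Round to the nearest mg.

7514 mg

τ/t½ = 166/48 ≈ 3.4583, so f = (1/2)^(166/48) ≈ 0.090978.
Cmin,ss = (D/Vd)·f/(1−f), so D = Cmin,ss·Vd·(1−f)/f.
D = 16 × 47 × (1−f)/f ≈ 16 × 47 × 9.99167 ≈ 7513.74 mg.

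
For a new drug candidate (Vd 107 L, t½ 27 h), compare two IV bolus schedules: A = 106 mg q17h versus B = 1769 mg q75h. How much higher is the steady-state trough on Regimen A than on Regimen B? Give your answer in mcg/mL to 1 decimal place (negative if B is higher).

Regimen A: f = (1/2)^(17/27) ≈ 0.6463; Cmin,ss = (106/107)·f/(1−f) ≈ 1.810 mcg/mL.
Regimen B: f = (1/2)^(75/27) ≈ 0.1458; Cmin,ss = (1769/107)·f/(1−f) ≈ 2.822 mcg/mL.
Difference ≈ 1.810 − 2.822 ≈ -1.012 mcg/mL.

-1.0 mcg/mL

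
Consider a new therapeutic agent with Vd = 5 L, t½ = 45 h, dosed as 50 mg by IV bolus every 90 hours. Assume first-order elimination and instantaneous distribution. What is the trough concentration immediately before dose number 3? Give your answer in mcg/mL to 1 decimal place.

f = (1/2)^(τ/t½) = (1/2)^(90/45) ≈ 0.2500.
C₀ = D/Vd = 50/5 ≈ 10.000 mcg/mL.
Before the 3rd dose, 2 doses have been given. Superposition: Cmin = C₀·(f + f²).
≈ 10.000 × (0.2500 + 0.0625) ≈ 10.000 × 0.3125 ≈ 3.125 mcg/mL.

3.1 mcg/mL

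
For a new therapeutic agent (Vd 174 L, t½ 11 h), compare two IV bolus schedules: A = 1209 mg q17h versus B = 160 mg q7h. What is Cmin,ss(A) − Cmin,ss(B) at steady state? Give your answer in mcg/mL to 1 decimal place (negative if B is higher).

Regimen A: f = (1/2)^(17/11) ≈ 0.3426; Cmin,ss = (1209/174)·f/(1−f) ≈ 3.621 mcg/mL.
Regimen B: f = (1/2)^(7/11) ≈ 0.6433; Cmin,ss = (160/174)·f/(1−f) ≈ 1.658 mcg/mL.
Difference ≈ 3.621 − 1.658 ≈ 1.963 mcg/mL.

2.0 mcg/mL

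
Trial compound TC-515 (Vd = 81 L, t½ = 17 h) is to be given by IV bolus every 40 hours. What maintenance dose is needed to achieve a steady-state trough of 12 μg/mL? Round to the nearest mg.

τ/t½ = 40/17 ≈ 2.3529, so f = (1/2)^(40/17) ≈ 0.195747.
Cmin,ss = (D/Vd)·f/(1−f), so D = Cmin,ss·Vd·(1−f)/f.
D = 12 × 81 × (1−f)/f ≈ 12 × 81 × 4.10864 ≈ 3993.60 mg.

3994 mg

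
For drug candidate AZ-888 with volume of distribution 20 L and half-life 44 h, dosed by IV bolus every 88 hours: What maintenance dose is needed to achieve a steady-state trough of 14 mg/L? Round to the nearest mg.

τ/t½ = 88/44 ≈ 2, so f = (1/2)^(88/44) ≈ 0.250000.
Cmin,ss = (D/Vd)·f/(1−f), so D = Cmin,ss·Vd·(1−f)/f.
D = 14 × 20 × (1−f)/f ≈ 14 × 20 × 3.00000 ≈ 840.00 mg.

840 mg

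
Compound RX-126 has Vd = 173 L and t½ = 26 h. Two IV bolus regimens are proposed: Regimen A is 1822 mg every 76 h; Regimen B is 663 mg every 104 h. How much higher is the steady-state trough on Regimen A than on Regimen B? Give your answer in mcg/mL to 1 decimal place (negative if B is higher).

1.3 mcg/mL

Regimen A: f = (1/2)^(76/26) ≈ 0.1318; Cmin,ss = (1822/173)·f/(1−f) ≈ 1.599 mcg/mL.
Regimen B: f = (1/2)^(104/26) ≈ 0.0625; Cmin,ss = (663/173)·f/(1−f) ≈ 0.255 mcg/mL.
Difference ≈ 1.599 − 0.255 ≈ 1.344 mcg/mL.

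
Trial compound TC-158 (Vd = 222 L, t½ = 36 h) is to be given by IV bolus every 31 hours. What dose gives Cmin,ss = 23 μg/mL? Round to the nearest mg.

4169 mg

τ/t½ = 31/36 ≈ 0.86111, so f = (1/2)^(31/36) ≈ 0.550528.
Cmin,ss = (D/Vd)·f/(1−f), so D = Cmin,ss·Vd·(1−f)/f.
D = 23 × 222 × (1−f)/f ≈ 23 × 222 × 0.81644 ≈ 4168.74 mg.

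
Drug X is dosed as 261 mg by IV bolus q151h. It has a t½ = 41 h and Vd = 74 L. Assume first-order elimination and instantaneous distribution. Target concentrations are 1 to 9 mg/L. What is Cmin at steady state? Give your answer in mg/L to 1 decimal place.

0.3 mg/L

k = ln2/t½ = ln2/41 ≈ 0.016906 h⁻¹; fraction remaining f = e^(−kτ) = e^(−0.016906×151) ≈ 0.0779.
At steady state, accumulation factor R = 1/(1 − e^(−kτ)) ≈ 1.0845.
Each bolus raises the concentration by D/Vd = 261/74 ≈ 3.527 mg/L.
Cmax,ss = C₀/(1 − f) ≈ 3.527/0.9221 ≈ 3.825 mg/L.
One interval later, Cmin,ss = Cmax,ss·e^(−kτ) ≈ 3.825 × 0.0779 ≈ 0.298 mg/L.
Trough 0.3 mg/L vs MEC 1 mg/L: subtherapeutic.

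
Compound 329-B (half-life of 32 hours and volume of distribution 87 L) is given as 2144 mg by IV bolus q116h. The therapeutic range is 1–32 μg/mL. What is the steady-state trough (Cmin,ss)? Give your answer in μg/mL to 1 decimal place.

2.2 μg/mL

k = ln2/t½ = ln2/32 ≈ 0.021661 h⁻¹; fraction remaining f = e^(−kτ) = e^(−0.021661×116) ≈ 0.0811.
At steady state, accumulation factor R = 1/(1 − e^(−kτ)) ≈ 1.0883.
Each bolus raises the concentration by D/Vd = 2144/87 ≈ 24.644 μg/mL.
Cmax,ss = C₀/(1 − f) ≈ 24.644/0.9189 ≈ 26.819 μg/mL.
One interval later, Cmin,ss = Cmax,ss·e^(−kτ) ≈ 26.819 × 0.0811 ≈ 2.175 μg/mL.
Trough 2.2 μg/mL vs MEC 1 μg/mL: adequate.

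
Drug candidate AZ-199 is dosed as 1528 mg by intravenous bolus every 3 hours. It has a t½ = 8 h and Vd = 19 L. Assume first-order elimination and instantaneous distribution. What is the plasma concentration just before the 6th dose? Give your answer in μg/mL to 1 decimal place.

f = (1/2)^(τ/t½) = (1/2)^(3/8) ≈ 0.7711.
C₀ = D/Vd = 1528/19 ≈ 80.421 μg/mL.
Before the 6th dose, 5 doses have been given. Superposition: Cmin = C₀·(f + f² + … + f^5).
≈ 80.421 × (0.7711 + 0.5946 + 0.4585 + 0.3535 + 0.2726) ≈ 80.421 × 2.4503 ≈ 197.056 μg/mL.

197.1 μg/mL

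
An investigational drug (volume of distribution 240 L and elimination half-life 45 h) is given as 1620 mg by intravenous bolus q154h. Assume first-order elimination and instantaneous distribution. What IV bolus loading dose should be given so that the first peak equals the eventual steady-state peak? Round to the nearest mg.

1787 mg

f = (1/2)^(154/45) ≈ 0.093284; accumulation ratio R = 1/(1−f) ≈ 1.10288.
Loading dose to hit Cmax,ss on first dose: D_load = D_maint·R ≈ 1620 × 1.10288 ≈ 1786.67 mg.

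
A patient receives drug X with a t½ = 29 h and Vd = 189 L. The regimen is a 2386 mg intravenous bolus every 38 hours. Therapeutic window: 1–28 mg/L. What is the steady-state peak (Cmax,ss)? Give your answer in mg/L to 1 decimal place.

Over one 38-h interval, 38/29 ≈ 1.3103 half-lives elapse, leaving f ≈ 0.4032 of each dose.
Accumulation ratio R = 1/(1 − f) ≈ 1/0.5968 ≈ 1.6756.
Single-dose peak C₀ = D/Vd = 2386/189 ≈ 12.624 mg/L.
Steady-state peak Cmax,ss = C₀·R ≈ 12.624 × 1.6756 ≈ 21.153 mg/L.
Peak 21.2 mg/L vs MTC 28 mg/L: below toxic threshold.

21.2 mg/L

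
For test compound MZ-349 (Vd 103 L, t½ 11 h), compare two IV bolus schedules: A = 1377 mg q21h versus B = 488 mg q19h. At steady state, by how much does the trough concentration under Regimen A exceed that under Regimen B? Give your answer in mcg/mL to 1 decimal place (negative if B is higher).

Regimen A: f = (1/2)^(21/11) ≈ 0.2663; Cmin,ss = (1377/103)·f/(1−f) ≈ 4.852 mcg/mL.
Regimen B: f = (1/2)^(19/11) ≈ 0.3020; Cmin,ss = (488/103)·f/(1−f) ≈ 2.050 mcg/mL.
Difference ≈ 4.852 − 2.050 ≈ 2.802 mcg/mL.

2.8 mcg/mL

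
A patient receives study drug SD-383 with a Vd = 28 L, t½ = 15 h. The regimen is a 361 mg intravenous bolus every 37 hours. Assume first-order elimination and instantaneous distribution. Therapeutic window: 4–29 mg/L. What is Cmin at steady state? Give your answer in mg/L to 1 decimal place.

k = ln2/t½ = ln2/15 ≈ 0.046210 h⁻¹; fraction remaining f = e^(−kτ) = e^(−0.046210×37) ≈ 0.1809.
Single-dose peak C₀ = D/Vd = 361/28 ≈ 12.893 mg/L.
Steady-state trough Cmin,ss = C₀·f/(1−f) ≈ 12.893 × 0.1809/0.8191 ≈ 2.847 mg/L.
Trough 2.8 mg/L vs MEC 4 mg/L: subtherapeutic.

2.8 mg/L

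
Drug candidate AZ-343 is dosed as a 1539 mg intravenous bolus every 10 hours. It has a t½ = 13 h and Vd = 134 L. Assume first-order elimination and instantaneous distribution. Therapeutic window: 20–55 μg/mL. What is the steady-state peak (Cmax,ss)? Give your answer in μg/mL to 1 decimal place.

27.8 μg/mL

τ/t½ = 10/13 ≈ 0.76923, so fraction remaining f = (1/2)^(10/13) ≈ 0.5867.
Accumulation ratio R = 1/(1 − f) ≈ 1/0.4133 ≈ 2.4195.
Each bolus raises the concentration by D/Vd = 1539/134 ≈ 11.485 μg/mL.
Steady-state peak Cmax,ss = C₀·R ≈ 11.485 × 2.4195 ≈ 27.788 μg/mL.
Peak 27.8 μg/mL vs MTC 55 μg/mL: below toxic threshold.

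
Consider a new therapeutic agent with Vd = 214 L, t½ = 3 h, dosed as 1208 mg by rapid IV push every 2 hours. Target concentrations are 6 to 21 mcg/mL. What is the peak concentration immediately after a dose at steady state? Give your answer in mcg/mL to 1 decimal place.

τ/t½ = 2/3 ≈ 0.66667, so fraction remaining f = (1/2)^(2/3) ≈ 0.6300.
Accumulation ratio R = 1/(1 − f) ≈ 1/0.3700 ≈ 2.7027.
Single-dose peak C₀ = D/Vd = 1208/214 ≈ 5.645 mcg/mL.
Cmax,ss = C₀/(1 − f) ≈ 5.645/0.3700 ≈ 15.257 mcg/mL.
Peak 15.3 mcg/mL vs MTC 21 mcg/mL: below toxic threshold.

15.3 mcg/mL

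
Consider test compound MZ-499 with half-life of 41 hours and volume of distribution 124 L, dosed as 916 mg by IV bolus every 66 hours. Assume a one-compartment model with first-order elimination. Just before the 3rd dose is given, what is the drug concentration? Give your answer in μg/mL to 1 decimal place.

f = (1/2)^(τ/t½) = (1/2)^(66/41) ≈ 0.3277.
C₀ = D/Vd = 916/124 ≈ 7.387 μg/mL.
Before the 3rd dose, 2 doses have been given. Superposition: Cmin = C₀·(f + f²).
≈ 7.387 × (0.3277 + 0.1074) ≈ 7.387 × 0.4351 ≈ 3.214 μg/mL.

3.2 μg/mL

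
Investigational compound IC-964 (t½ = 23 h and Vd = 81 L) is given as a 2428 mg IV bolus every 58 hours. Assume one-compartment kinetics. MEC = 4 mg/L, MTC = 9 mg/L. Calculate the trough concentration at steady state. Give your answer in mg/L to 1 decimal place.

6.3 mg/L

Over one 58-h interval, 58/23 ≈ 2.5217 half-lives elapse, leaving f ≈ 0.1741 of each dose.
Single-dose peak C₀ = D/Vd = 2428/81 ≈ 29.975 mg/L.
Steady-state trough Cmin,ss = C₀·f/(1−f) ≈ 29.975 × 0.1741/0.8259 ≈ 6.319 mg/L.
Trough 6.3 mg/L vs MEC 4 mg/L: adequate.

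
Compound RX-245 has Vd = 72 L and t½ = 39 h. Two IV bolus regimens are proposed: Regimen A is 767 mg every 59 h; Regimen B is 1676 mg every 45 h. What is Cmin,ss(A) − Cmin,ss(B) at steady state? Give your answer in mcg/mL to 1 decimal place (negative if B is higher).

-13.3 mcg/mL

Regimen A: f = (1/2)^(59/39) ≈ 0.3504; Cmin,ss = (767/72)·f/(1−f) ≈ 5.746 mcg/mL.
Regimen B: f = (1/2)^(45/39) ≈ 0.4494; Cmin,ss = (1676/72)·f/(1−f) ≈ 18.999 mcg/mL.
Difference ≈ 5.746 − 18.999 ≈ -13.253 mcg/mL.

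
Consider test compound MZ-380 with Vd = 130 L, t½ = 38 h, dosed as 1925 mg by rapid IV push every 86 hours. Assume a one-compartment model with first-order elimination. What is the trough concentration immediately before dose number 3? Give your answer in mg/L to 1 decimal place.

f = (1/2)^(τ/t½) = (1/2)^(86/38) ≈ 0.2083.
C₀ = D/Vd = 1925/130 ≈ 14.808 mg/L.
Before the 3rd dose, 2 doses have been given. Superposition: Cmin = C₀·(f + f²).
≈ 14.808 × (0.2083 + 0.0434) ≈ 14.808 × 0.2517 ≈ 3.727 mg/L.

3.7 mg/L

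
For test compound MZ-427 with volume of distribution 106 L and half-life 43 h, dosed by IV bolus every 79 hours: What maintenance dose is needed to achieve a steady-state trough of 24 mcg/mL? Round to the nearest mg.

6546 mg

τ/t½ = 79/43 ≈ 1.8372, so f = (1/2)^(79/43) ≈ 0.279863.
Cmin,ss = (D/Vd)·f/(1−f), so D = Cmin,ss·Vd·(1−f)/f.
D = 24 × 106 × (1−f)/f ≈ 24 × 106 × 2.57318 ≈ 6546.17 mg.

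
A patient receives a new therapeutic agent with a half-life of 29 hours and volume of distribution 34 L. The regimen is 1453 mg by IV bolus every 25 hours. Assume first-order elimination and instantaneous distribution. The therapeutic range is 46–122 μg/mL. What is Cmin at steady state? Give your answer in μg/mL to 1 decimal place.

τ/t½ = 25/29 ≈ 0.86207, so fraction remaining f = (1/2)^(25/29) ≈ 0.5502.
At steady state, accumulation factor R = 1/(1 − e^(−kτ)) ≈ 2.2232.
Each bolus raises the concentration by D/Vd = 1453/34 ≈ 42.735 μg/mL.
Cmax,ss = C₀/(1 − f) ≈ 42.735/0.4498 ≈ 95.009 μg/mL.
Steady-state trough Cmin,ss = Cmax,ss·f ≈ 95.009 × 0.5502 ≈ 52.274 μg/mL.
Trough 52.3 μg/mL vs MEC 46 μg/mL: adequate.

52.3 μg/mL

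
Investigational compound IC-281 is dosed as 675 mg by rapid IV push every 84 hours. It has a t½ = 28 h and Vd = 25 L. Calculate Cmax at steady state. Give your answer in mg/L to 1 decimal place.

The dosing interval is 3 half-lives, so f = 2^(−3) = 0.125.
At steady state, R = 1/(1 − 0.125) = 8/7.
Single-dose peak C₀ = D/Vd = 675/25 = 27 mg/L.
Steady-state peak Cmax,ss = C₀·R = 27 × 8/7 ≈ 30.857 mg/L.

30.9 mg/L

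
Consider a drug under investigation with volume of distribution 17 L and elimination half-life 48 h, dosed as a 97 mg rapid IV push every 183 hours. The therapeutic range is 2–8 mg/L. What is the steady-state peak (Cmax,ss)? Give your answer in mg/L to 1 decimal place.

6.1 mg/L

Over one 183-h interval, 183/48 ≈ 3.8125 half-lives elapse, leaving f ≈ 0.0712 of each dose.
At steady state, accumulation factor R = 1/(1 − e^(−kτ)) ≈ 1.0767.
Single-dose peak C₀ = D/Vd = 97/17 ≈ 5.706 mg/L.
Cmax,ss = C₀/(1 − f) ≈ 5.706/0.9288 ≈ 6.143 mg/L.
Peak 6.1 mg/L vs MTC 8 mg/L: below toxic threshold.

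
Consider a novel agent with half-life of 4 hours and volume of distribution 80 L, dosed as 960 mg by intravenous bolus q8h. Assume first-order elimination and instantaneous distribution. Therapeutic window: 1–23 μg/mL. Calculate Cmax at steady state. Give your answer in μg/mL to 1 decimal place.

τ = 8 h = 2 half-lives, so f = (1/2)^2 = 0.25.
Accumulation ratio R = 1/(1 − f) = 1/0.75 = 4/3.
Single-dose peak C₀ = D/Vd = 960/80 = 12 μg/mL.
Steady-state peak Cmax,ss = C₀·R = 12 × 4/3 ≈ 16.000 μg/mL.
Peak 16.0 μg/mL vs MTC 23 μg/mL: below toxic threshold.

16.0 μg/mL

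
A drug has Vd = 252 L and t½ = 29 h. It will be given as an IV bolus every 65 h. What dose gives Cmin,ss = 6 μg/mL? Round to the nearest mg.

5637 mg

τ/t½ = 65/29 ≈ 2.2414, so f = (1/2)^(65/29) ≈ 0.211484.
Cmin,ss = (D/Vd)·f/(1−f), so D = Cmin,ss·Vd·(1−f)/f.
D = 6 × 252 × (1−f)/f ≈ 6 × 252 × 3.72849 ≈ 5637.48 mg.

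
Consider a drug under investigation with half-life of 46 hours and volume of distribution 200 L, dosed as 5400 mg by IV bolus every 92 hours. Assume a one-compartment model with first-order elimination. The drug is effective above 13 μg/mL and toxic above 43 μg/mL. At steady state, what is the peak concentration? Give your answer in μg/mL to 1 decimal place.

36.0 μg/mL

The dosing interval is 2 half-lives, so f = 2^(−2) = 0.25.
At steady state, R = 1/(1 − 0.25) = 4/3.
Single-dose peak C₀ = D/Vd = 5400/200 = 27 μg/mL.
Steady-state peak Cmax,ss = C₀·R = 27 × 4/3 ≈ 36.000 μg/mL.
Peak 36.0 μg/mL vs MTC 43 μg/mL: below toxic threshold.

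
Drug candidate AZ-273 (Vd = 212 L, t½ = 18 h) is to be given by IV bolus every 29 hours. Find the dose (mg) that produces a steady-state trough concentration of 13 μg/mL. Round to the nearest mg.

τ/t½ = 29/18 ≈ 1.6111, so f = (1/2)^(29/18) ≈ 0.327346.
Cmin,ss = (D/Vd)·f/(1−f), so D = Cmin,ss·Vd·(1−f)/f.
D = 13 × 212 × (1−f)/f ≈ 13 × 212 × 2.05487 ≈ 5663.22 mg.

5663 mg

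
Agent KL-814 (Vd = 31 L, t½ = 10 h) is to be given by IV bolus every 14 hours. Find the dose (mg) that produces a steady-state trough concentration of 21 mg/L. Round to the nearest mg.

τ/t½ = 14/10 ≈ 1.4, so f = (1/2)^(14/10) ≈ 0.378929.
Cmin,ss = (D/Vd)·f/(1−f), so D = Cmin,ss·Vd·(1−f)/f.
D = 21 × 31 × (1−f)/f ≈ 21 × 31 × 1.63902 ≈ 1067.00 mg.

1067 mg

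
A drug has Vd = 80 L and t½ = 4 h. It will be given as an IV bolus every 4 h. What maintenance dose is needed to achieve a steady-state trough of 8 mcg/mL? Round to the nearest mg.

τ/t½ = 4/4 ≈ 1, so f = (1/2)^(4/4) ≈ 0.500000.
Cmin,ss = (D/Vd)·f/(1−f), so D = Cmin,ss·Vd·(1−f)/f.
D = 8 × 80 × (1−f)/f ≈ 8 × 80 × 1.00000 ≈ 640.00 mg.

640 mg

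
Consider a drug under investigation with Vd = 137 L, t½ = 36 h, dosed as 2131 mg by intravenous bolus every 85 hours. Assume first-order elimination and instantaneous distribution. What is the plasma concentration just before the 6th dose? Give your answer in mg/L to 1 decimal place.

3.8 mg/L

f = (1/2)^(τ/t½) = (1/2)^(85/36) ≈ 0.1946.
C₀ = D/Vd = 2131/137 ≈ 15.555 mg/L.
Before the 6th dose, 5 doses have been given. Superposition: Cmin = C₀·(f + f² + … + f^5).
≈ 15.555 × (0.1946 + 0.0379 + 0.0074 + 0.0014 + 0.0003) ≈ 15.555 × 0.2416 ≈ 3.758 mg/L.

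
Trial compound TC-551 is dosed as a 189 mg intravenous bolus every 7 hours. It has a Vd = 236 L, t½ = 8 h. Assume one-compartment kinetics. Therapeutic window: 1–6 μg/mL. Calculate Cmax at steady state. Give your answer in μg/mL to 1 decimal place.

Over one 7-h interval, 7/8 ≈ 0.875 half-lives elapse, leaving f ≈ 0.5453 of each dose.
Accumulation ratio R = 1/(1 − f) ≈ 1/0.4547 ≈ 2.1993.
Each bolus raises the concentration by D/Vd = 189/236 ≈ 0.801 μg/mL.
Cmax,ss = C₀/(1 − f) ≈ 0.801/0.4547 ≈ 1.762 μg/mL.
Peak 1.8 μg/mL vs MTC 6 μg/mL: below toxic threshold.

1.8 μg/mL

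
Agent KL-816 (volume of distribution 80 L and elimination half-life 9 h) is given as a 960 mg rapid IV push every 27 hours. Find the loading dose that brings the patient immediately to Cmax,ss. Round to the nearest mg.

f = (1/2)^(27/9) ≈ 0.125000; accumulation ratio R = 1/(1−f) ≈ 1.14286.
Loading dose to hit Cmax,ss on first dose: D_load = D_maint·R ≈ 960 × 1.14286 ≈ 1097.15 mg.

1097 mg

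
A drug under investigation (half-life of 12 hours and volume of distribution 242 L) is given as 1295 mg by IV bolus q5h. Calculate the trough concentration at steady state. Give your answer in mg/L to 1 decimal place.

k = ln2/t½ = ln2/12 ≈ 0.057762 h⁻¹; fraction remaining f = e^(−kτ) = e^(−0.057762×5) ≈ 0.7492.
Each bolus raises the concentration by D/Vd = 1295/242 ≈ 5.351 mg/L.
Steady-state trough Cmin,ss = C₀·f/(1−f) ≈ 5.351 × 0.7492/0.2508 ≈ 15.985 mg/L.

16.0 mg/L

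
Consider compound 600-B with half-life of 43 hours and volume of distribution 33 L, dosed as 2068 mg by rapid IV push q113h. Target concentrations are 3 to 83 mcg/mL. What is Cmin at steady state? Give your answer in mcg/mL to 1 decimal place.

12.1 mcg/mL

k = ln2/t½ = ln2/43 ≈ 0.016120 h⁻¹; fraction remaining f = e^(−kτ) = e^(−0.016120×113) ≈ 0.1618.
At steady state, accumulation factor R = 1/(1 − e^(−kτ)) ≈ 1.1930.
Each bolus raises the concentration by D/Vd = 2068/33 ≈ 62.667 mcg/mL.
Cmax,ss = C₀/(1 − f) ≈ 62.667/0.8382 ≈ 74.764 mcg/mL.
Steady-state trough Cmin,ss = Cmax,ss·f ≈ 74.764 × 0.1618 ≈ 12.097 mcg/mL.
Trough 12.1 mcg/mL vs MEC 3 mcg/mL: adequate.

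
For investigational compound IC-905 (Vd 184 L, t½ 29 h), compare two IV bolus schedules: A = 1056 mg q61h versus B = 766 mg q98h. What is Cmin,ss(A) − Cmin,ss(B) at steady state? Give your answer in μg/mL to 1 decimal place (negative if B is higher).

1.3 μg/mL

Regimen A: f = (1/2)^(61/29) ≈ 0.2327; Cmin,ss = (1056/184)·f/(1−f) ≈ 1.741 μg/mL.
Regimen B: f = (1/2)^(98/29) ≈ 0.0961; Cmin,ss = (766/184)·f/(1−f) ≈ 0.443 μg/mL.
Difference ≈ 1.741 − 0.443 ≈ 1.298 μg/mL.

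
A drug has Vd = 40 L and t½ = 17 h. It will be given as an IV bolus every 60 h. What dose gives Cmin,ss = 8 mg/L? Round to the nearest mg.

3375 mg

τ/t½ = 60/17 ≈ 3.5294, so f = (1/2)^(60/17) ≈ 0.086605.
Cmin,ss = (D/Vd)·f/(1−f), so D = Cmin,ss·Vd·(1−f)/f.
D = 8 × 40 × (1−f)/f ≈ 8 × 40 × 10.54668 ≈ 3374.94 mg.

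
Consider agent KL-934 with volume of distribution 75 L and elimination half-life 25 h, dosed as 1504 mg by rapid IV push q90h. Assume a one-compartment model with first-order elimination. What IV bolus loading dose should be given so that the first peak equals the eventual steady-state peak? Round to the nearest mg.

f = (1/2)^(90/25) ≈ 0.082469; accumulation ratio R = 1/(1−f) ≈ 1.08988.
Loading dose to hit Cmax,ss on first dose: D_load = D_maint·R ≈ 1504 × 1.08988 ≈ 1639.18 mg.

1639 mg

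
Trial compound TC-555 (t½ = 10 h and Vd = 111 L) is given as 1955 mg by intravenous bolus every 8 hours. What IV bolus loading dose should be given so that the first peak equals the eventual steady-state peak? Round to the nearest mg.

f = (1/2)^(8/10) ≈ 0.574349; accumulation ratio R = 1/(1−f) ≈ 2.34934.
Loading dose to hit Cmax,ss on first dose: D_load = D_maint·R ≈ 1955 × 2.34934 ≈ 4592.96 mg.

4593 mg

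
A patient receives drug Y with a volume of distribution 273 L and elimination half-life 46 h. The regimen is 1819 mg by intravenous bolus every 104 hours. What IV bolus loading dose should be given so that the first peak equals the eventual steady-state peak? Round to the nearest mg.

f = (1/2)^(104/46) ≈ 0.208646; accumulation ratio R = 1/(1−f) ≈ 1.26366.
Loading dose to hit Cmax,ss on first dose: D_load = D_maint·R ≈ 1819 × 1.26366 ≈ 2298.60 mg.

2299 mg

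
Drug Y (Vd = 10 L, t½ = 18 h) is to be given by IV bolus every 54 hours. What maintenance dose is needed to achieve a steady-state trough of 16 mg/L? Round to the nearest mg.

1120 mg

τ/t½ = 54/18 ≈ 3, so f = (1/2)^(54/18) ≈ 0.125000.
Cmin,ss = (D/Vd)·f/(1−f), so D = Cmin,ss·Vd·(1−f)/f.
D = 16 × 10 × (1−f)/f ≈ 16 × 10 × 7.00000 ≈ 1120.00 mg.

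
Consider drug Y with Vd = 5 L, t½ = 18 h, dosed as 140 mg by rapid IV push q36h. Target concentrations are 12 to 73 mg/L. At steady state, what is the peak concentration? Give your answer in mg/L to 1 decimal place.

37.3 mg/L

The dosing interval is 2 half-lives, so f = 2^(−2) = 0.25.
At steady state, R = 1/(1 − 0.25) = 4/3.
Single-dose peak C₀ = D/Vd = 140/5 = 28 mg/L.
Steady-state peak Cmax,ss = C₀·R = 28 × 4/3 ≈ 37.333 mg/L.
Peak 37.3 mg/L vs MTC 73 mg/L: below toxic threshold.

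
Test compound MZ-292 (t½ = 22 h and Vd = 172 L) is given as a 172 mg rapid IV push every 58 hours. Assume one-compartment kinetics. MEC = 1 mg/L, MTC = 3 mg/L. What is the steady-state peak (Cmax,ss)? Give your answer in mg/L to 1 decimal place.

1.2 mg/L

Over one 58-h interval, 58/22 ≈ 2.6364 half-lives elapse, leaving f ≈ 0.1608 of each dose.
At steady state, accumulation factor R = 1/(1 − e^(−kτ)) ≈ 1.1916.
Each bolus raises the concentration by D/Vd = 172/172 ≈ 1.000 mg/L.
Steady-state peak Cmax,ss = C₀·R ≈ 1.000 × 1.1916 ≈ 1.192 mg/L.
Peak 1.2 mg/L vs MTC 3 mg/L: below toxic threshold.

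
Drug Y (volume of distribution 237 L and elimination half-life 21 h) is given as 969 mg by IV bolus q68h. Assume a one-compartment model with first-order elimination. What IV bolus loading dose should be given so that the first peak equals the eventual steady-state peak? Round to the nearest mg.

1084 mg

f = (1/2)^(68/21) ≈ 0.105983; accumulation ratio R = 1/(1−f) ≈ 1.11855.
Loading dose to hit Cmax,ss on first dose: D_load = D_maint·R ≈ 969 × 1.11855 ≈ 1083.87 mg.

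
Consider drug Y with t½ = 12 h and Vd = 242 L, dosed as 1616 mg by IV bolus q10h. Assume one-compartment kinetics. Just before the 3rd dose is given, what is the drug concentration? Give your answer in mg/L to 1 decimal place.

5.9 mg/L

f = (1/2)^(τ/t½) = (1/2)^(10/12) ≈ 0.5612.
C₀ = D/Vd = 1616/242 ≈ 6.678 mg/L.
Before the 3rd dose, 2 doses have been given. Superposition: Cmin = C₀·(f + f²).
≈ 6.678 × (0.5612 + 0.3149) ≈ 6.678 × 0.8761 ≈ 5.851 mg/L.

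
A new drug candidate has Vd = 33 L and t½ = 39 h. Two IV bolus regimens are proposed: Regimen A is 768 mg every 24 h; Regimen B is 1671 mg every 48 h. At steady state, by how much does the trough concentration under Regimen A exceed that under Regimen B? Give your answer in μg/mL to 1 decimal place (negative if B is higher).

6.2 μg/mL

Regimen A: f = (1/2)^(24/39) ≈ 0.6528; Cmin,ss = (768/33)·f/(1−f) ≈ 43.757 μg/mL.
Regimen B: f = (1/2)^(48/39) ≈ 0.4261; Cmin,ss = (1671/33)·f/(1−f) ≈ 37.596 μg/mL.
Difference ≈ 43.757 − 37.596 ≈ 6.161 μg/mL.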